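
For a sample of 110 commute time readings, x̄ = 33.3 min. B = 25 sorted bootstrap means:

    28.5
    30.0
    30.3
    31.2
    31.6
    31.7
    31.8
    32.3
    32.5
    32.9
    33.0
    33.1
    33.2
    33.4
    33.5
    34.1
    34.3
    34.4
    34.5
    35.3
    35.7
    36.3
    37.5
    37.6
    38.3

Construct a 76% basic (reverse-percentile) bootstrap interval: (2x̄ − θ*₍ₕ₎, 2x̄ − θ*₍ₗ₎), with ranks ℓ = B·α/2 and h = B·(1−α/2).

(30.3, 36.3)

Percentile endpoints at ranks 3 and 22: θ*₍3₎ = 30.3, θ*₍22₎ = 36.3.
Basic interval reflects these around x̄:
  lower = 2 × 33.3 − 36.3 = 30.3
  upper = 2 × 33.3 − 30.3 = 36.3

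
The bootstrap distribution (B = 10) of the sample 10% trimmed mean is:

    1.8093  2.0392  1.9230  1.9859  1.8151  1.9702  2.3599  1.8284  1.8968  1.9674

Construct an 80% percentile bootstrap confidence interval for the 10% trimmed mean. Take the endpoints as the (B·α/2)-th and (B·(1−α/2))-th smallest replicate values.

Sorted replicates: 1.8093, 1.8151, 1.8284, 1.8968, 1.9230, 1.9674, 1.9702, 1.9859, 2.0392, 2.3599
α = 0.20; lower rank = 10 × 0.100 = 1; upper rank = 10 × 0.900 = 9.
The 1st smallest replicate is 1.8093; the 9th is 2.0392.

(1.8093, 2.0392)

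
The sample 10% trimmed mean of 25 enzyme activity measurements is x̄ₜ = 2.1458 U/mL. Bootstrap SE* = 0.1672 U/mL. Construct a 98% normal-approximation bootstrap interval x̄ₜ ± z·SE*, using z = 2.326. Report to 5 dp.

(1.75689, 2.53471)

Margin = 2.326 × 0.1672 = 0.388907
Interval: 2.1458 ± 0.388907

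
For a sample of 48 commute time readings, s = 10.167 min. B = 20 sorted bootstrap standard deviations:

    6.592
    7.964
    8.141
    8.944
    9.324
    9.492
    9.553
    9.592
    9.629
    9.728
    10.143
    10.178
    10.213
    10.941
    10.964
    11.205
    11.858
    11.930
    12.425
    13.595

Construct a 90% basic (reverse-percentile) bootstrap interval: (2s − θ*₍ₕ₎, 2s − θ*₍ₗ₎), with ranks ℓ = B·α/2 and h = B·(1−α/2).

(7.909, 13.742)

Percentile endpoints at ranks 1 and 19: θ*₍1₎ = 6.592, θ*₍19₎ = 12.425.
Basic interval reflects these around s:
  lower = 2 × 10.167 − 12.425 = 7.909
  upper = 2 × 10.167 − 6.592 = 13.742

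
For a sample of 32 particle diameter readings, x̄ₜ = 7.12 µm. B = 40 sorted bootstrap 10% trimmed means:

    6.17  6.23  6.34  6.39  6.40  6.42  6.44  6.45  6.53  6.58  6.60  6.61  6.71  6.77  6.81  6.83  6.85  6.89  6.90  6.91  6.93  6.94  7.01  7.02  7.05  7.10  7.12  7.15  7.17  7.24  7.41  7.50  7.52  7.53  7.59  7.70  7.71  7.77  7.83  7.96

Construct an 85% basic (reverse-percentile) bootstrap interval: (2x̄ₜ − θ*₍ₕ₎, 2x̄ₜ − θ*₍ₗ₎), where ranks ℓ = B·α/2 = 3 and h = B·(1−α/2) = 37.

Percentile endpoints at ranks 3 and 37: θ*₍3₎ = 6.34, θ*₍37₎ = 7.71.
Basic interval reflects these around x̄ₜ:
  lower = 2 × 7.12 − 7.71 = 6.53
  upper = 2 × 7.12 − 6.34 = 7.90

(6.53, 7.90)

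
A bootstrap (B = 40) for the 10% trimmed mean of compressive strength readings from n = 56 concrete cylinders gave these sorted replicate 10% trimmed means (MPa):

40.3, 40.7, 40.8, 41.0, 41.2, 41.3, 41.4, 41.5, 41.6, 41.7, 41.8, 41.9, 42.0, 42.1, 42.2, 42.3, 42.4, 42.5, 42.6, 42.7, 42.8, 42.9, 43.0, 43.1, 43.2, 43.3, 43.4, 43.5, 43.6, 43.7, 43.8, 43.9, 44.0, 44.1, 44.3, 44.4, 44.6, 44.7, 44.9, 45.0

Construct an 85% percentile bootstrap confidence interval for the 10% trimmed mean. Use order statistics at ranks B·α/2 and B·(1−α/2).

(40.8, 44.6)

α = 0.15; lower rank = 40 × 0.075 = 3; upper rank = 40 × 0.925 = 37.
The 3rd smallest replicate is 40.8; the 37th is 44.6.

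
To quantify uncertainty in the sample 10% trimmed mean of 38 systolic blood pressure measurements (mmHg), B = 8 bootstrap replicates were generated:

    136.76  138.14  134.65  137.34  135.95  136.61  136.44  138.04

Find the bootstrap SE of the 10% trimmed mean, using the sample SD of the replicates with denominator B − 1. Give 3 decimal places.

Bootstrap SE is the standard deviation of the 8 replicate 10% trimmed means.
Mean of replicates: (136.76 + 138.14 + 134.65 + 137.34 + 135.95 + 136.61 + 136.44 + 138.04) / 8 = 1093.9300 / 8 = 136.7413
Sum of squared deviations: (+0.0187)² + (+1.3987)² + (−2.0913)² + (+0.5987)² + (−0.7913)² + (−0.1312)² + (−0.3013)² + (+1.2987)² = 9.1095
Variance = 9.1095 / 7 = 1.3014
SE* = √1.3014

SE* = 1.141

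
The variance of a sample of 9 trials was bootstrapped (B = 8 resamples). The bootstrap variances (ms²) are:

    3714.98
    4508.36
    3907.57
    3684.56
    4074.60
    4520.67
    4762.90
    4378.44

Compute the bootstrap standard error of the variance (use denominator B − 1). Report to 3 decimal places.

SE* = 405.055

Bootstrap SE is the standard deviation of the 8 replicate variances.
Mean of replicates: (3714.98 + 4508.36 + 3907.57 + 3684.56 + 4074.60 + 4520.67 + 4762.90 + 4378.44) / 8 = 33552.0800 / 8 = 4194.0100
Sum of squared deviations: (−479.0300)² + (+314.3500)² + (−286.4400)² + (−509.4500)² + (−119.4100)² + (+326.6600)² + (+568.8900)² + (+184.4300)² = 1148488.6002
Variance = 1148488.6002 / 7 = 164069.8000
SE* = √164069.8000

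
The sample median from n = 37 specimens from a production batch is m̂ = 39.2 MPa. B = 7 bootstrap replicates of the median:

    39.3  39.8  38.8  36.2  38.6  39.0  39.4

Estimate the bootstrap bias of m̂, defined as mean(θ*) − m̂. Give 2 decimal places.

mean(θ*) = (39.3 + 39.8 + 38.8 + 36.2 + 38.6 + 39.0 + 39.4) / 7 = 38.729
bias = 38.729 − 39.2

bias = −0.47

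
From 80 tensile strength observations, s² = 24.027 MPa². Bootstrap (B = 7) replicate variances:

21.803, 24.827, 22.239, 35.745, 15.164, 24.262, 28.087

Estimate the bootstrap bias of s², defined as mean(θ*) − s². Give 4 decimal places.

bias = +0.5626

mean(θ*) = (21.803 + 24.827 + 22.239 + 35.745 + 15.164 + 24.262 + 28.087) / 7 = 24.58957
bias = 24.58957 − 24.027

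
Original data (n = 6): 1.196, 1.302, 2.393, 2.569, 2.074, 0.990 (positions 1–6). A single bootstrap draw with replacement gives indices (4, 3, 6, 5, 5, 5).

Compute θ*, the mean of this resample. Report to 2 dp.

θ* = 2.03

Resample values: 2.569, 2.393, 0.990, 2.074, 2.074, 2.074.
Mean = (2.569 + 2.393 + 0.990 + 2.074 + 2.074 + 2.074) / 6 = 12.1740 / 6 = 2.03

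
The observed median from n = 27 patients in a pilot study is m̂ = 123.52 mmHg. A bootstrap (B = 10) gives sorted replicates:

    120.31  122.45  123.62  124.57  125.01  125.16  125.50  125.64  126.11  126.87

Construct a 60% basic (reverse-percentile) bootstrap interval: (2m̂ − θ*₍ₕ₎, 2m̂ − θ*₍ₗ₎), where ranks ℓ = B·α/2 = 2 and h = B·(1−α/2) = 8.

(121.40, 124.59)

Percentile endpoints at ranks 2 and 8: θ*₍2₎ = 122.45, θ*₍8₎ = 125.64.
Basic interval reflects these around m̂:
  lower = 2 × 123.52 − 125.64 = 121.40
  upper = 2 × 123.52 − 122.45 = 124.59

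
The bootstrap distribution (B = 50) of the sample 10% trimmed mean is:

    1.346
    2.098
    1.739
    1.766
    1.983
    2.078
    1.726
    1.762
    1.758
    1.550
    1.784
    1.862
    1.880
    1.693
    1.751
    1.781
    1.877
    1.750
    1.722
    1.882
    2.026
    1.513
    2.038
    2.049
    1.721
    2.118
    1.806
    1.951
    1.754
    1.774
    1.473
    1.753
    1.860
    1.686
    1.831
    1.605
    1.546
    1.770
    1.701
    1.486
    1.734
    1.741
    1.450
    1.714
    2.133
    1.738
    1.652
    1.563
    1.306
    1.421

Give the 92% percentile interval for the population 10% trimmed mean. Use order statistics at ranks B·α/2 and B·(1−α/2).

(1.346, 2.098)

Sorted replicates: 1.306, 1.346, 1.421, 1.450, 1.473, 1.486, 1.513, 1.546, 1.550, 1.563, 1.605, 1.652, 1.686, 1.693, 1.701, 1.714, 1.721, 1.722, 1.726, 1.734, 1.738, 1.739, 1.741, 1.750, 1.751, 1.753, 1.754, 1.758, 1.762, 1.766, 1.770, 1.774, 1.781, 1.784, 1.806, 1.831, 1.860, 1.862, 1.877, 1.880, 1.882, 1.951, 1.983, 2.026, 2.038, 2.049, 2.078, 2.098, 2.118, 2.133
α = 0.08; lower rank = 50 × 0.040 = 2; upper rank = 50 × 0.960 = 48.
The 2nd smallest replicate is 1.346; the 48th is 2.098.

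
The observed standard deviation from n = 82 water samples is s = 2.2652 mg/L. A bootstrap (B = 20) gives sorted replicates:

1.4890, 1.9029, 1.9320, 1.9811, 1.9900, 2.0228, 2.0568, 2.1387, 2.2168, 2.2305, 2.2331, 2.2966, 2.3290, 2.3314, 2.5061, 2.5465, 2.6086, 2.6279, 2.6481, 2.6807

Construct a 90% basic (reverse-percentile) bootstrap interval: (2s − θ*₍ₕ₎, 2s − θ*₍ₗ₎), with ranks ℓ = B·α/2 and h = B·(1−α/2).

(1.8823, 3.0414)

Percentile endpoints at ranks 1 and 19: θ*₍1₎ = 1.4890, θ*₍19₎ = 2.6481.
Basic interval reflects these around s:
  lower = 2 × 2.2652 − 2.6481 = 1.8823
  upper = 2 × 2.2652 − 1.4890 = 3.0414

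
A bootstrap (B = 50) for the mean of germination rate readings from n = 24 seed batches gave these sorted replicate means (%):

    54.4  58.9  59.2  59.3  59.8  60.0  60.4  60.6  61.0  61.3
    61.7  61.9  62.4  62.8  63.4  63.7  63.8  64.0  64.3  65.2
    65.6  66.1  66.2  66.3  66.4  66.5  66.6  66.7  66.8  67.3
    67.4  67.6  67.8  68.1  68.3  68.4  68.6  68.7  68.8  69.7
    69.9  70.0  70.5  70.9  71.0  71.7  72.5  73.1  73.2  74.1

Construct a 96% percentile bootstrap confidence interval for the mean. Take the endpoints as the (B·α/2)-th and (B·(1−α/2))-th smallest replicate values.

α = 0.04; lower rank = 50 × 0.020 = 1; upper rank = 50 × 0.980 = 49.
The 1st smallest replicate is 54.4; the 49th is 73.2.

(54.4, 73.2)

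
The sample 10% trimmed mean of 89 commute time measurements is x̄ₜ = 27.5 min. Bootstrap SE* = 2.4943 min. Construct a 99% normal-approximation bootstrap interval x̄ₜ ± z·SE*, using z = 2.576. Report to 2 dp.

(21.07, 33.93)

Margin = 2.576 × 2.4943 = 6.425
Interval: 27.5 ± 6.425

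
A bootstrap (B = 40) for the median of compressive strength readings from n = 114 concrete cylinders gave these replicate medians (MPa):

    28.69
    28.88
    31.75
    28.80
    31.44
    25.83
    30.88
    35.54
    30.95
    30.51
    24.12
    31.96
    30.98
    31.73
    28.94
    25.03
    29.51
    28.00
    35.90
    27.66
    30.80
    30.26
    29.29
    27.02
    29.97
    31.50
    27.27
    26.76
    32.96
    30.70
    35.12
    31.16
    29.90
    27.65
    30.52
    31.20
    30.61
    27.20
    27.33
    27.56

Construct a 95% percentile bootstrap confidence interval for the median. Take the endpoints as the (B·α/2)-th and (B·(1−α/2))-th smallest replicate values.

Sorted replicates: 24.12, 25.03, 25.83, 26.76, 27.02, 27.20, 27.27, 27.33, 27.56, 27.65, 27.66, 28.00, 28.69, 28.80, 28.88, 28.94, 29.29, 29.51, 29.90, 29.97, 30.26, 30.51, 30.52, 30.61, 30.70, 30.80, 30.88, 30.95, 30.98, 31.16, 31.20, 31.44, 31.50, 31.73, 31.75, 31.96, 32.96, 35.12, 35.54, 35.90
α = 0.05; lower rank = 40 × 0.025 = 1; upper rank = 40 × 0.975 = 39.
The 1st smallest replicate is 24.12; the 39th is 35.54.

(24.12, 35.54)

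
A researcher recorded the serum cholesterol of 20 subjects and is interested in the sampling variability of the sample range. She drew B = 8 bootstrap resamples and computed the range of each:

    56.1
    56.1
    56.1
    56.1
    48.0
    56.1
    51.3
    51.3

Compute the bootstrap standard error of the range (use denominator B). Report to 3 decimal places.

SE* = 3.011

Bootstrap SE is the standard deviation of the 8 replicate ranges.
Mean of replicates: (56.1 + 56.1 + 56.1 + 56.1 + 48.0 + 56.1 + 51.3 + 51.3) / 8 = 431.1000 / 8 = 53.8875
Sum of squared deviations: (+2.2125)² + (+2.2125)² + (+2.2125)² + (+2.2125)² + (−5.8875)² + (+2.2125)² + (−2.5875)² + (−2.5875)² = 72.5288
Variance = 72.5288 / 8 = 9.0661
SE* = √9.0661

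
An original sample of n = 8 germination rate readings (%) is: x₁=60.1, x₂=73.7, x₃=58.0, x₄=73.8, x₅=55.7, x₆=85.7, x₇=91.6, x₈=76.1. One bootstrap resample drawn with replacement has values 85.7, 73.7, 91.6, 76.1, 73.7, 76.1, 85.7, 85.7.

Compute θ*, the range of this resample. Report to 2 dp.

Range = 91.6 − 73.7 = 17.90

θ* = 17.90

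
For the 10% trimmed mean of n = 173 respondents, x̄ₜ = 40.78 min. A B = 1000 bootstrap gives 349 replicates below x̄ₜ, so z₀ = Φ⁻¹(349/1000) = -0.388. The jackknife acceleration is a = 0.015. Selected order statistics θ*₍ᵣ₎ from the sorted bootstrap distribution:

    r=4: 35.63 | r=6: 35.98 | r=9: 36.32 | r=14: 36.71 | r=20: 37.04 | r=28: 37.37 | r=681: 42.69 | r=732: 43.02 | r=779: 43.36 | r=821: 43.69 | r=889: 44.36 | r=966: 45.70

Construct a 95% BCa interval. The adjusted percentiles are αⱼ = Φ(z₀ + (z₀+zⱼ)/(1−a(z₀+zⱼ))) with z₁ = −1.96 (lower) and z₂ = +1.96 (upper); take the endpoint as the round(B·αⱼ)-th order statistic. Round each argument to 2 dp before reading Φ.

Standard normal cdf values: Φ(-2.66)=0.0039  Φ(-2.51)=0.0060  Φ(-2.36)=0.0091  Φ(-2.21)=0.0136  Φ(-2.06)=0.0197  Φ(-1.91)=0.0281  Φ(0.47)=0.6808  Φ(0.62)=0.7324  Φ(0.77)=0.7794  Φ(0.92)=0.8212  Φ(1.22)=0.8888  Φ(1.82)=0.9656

(35.63, 44.36)

Lower: z₀ + z₁ = -0.388 + (-1.960) = -2.348; 1 − a(z₀+z₁) = 1 − (0.015)(-2.348) = 1.0352; argument = -0.388 + (-2.348)/1.0352 = -2.6561 → -2.66.
α₁ = Φ(-2.66) = 0.0039; rank = round(1000 × 0.0039) = 4; θ*₍4₎ = 35.63.
Upper: z₀ + z₂ = 1.572; 1 − a(z₀+z₂) = 0.9764; argument = 1.2220 → 1.22; α₂ = 0.8888; rank = 889; θ*₍889₎ = 44.36.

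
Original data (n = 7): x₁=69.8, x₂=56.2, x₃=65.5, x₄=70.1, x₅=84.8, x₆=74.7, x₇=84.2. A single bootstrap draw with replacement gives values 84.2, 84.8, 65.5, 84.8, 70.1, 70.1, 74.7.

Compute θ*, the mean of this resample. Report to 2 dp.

θ* = 76.31

Mean = (84.2 + 84.8 + 65.5 + 84.8 + 70.1 + 70.1 + 74.7) / 7 = 534.20 / 7 = 76.31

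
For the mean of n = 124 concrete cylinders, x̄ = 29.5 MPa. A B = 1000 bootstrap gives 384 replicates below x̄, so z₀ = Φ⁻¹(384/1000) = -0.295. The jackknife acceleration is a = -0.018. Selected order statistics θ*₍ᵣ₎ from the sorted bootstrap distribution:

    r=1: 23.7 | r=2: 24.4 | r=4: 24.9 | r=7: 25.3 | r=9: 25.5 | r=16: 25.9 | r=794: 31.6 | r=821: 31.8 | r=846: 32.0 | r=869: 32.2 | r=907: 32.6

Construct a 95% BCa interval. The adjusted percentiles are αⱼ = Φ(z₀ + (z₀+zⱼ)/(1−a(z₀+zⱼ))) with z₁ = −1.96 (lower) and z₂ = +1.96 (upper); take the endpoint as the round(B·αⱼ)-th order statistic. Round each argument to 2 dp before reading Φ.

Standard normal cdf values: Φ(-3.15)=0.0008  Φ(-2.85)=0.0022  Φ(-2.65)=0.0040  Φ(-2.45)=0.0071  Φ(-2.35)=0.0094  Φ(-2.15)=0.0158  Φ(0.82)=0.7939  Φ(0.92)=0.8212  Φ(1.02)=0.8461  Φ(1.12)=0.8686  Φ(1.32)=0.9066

Lower: z₀ + z₁ = -0.295 + (-1.960) = -2.255; 1 − a(z₀+z₁) = 1 − (-0.018)(-2.255) = 0.9594; argument = -0.295 + (-2.255)/0.9594 = -2.6454 → -2.65.
α₁ = Φ(-2.65) = 0.0040; rank = round(1000 × 0.0040) = 4; θ*₍4₎ = 24.9.
Upper: z₀ + z₂ = 1.665; 1 − a(z₀+z₂) = 1.0300; argument = 1.3216 → 1.32; α₂ = 0.9066; rank = 907; θ*₍907₎ = 32.6.

(24.9, 32.6)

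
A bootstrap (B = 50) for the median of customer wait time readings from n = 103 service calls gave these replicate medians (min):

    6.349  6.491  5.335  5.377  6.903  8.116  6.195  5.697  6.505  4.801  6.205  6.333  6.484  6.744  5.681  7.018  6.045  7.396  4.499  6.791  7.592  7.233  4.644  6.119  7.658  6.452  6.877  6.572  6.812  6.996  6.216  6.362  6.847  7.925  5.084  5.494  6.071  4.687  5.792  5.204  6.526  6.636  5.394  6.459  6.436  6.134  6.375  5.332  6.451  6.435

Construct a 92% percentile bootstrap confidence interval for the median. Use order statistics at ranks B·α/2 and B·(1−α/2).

(4.644, 7.658)

Sorted replicates: 4.499, 4.644, 4.687, 4.801, 5.084, 5.204, 5.332, 5.335, 5.377, 5.394, 5.494, 5.681, 5.697, 5.792, 6.045, 6.071, 6.119, 6.134, 6.195, 6.205, 6.216, 6.333, 6.349, 6.362, 6.375, 6.435, 6.436, 6.451, 6.452, 6.459, 6.484, 6.491, 6.505, 6.526, 6.572, 6.636, 6.744, 6.791, 6.812, 6.847, 6.877, 6.903, 6.996, 7.018, 7.233, 7.396, 7.592, 7.658, 7.925, 8.116
α = 0.08; lower rank = 50 × 0.040 = 2; upper rank = 50 × 0.960 = 48.
The 2nd smallest replicate is 4.644; the 48th is 7.658.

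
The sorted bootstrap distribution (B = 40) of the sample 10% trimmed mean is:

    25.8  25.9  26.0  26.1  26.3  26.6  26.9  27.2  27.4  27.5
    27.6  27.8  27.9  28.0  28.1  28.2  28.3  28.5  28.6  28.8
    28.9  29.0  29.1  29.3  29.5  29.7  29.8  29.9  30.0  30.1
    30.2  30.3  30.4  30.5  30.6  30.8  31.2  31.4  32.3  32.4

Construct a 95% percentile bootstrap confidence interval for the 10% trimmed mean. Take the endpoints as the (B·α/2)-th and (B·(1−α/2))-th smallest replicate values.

α = 0.05; lower rank = 40 × 0.025 = 1; upper rank = 40 × 0.975 = 39.
The 1st smallest replicate is 25.8; the 39th is 32.3.

(25.8, 32.3)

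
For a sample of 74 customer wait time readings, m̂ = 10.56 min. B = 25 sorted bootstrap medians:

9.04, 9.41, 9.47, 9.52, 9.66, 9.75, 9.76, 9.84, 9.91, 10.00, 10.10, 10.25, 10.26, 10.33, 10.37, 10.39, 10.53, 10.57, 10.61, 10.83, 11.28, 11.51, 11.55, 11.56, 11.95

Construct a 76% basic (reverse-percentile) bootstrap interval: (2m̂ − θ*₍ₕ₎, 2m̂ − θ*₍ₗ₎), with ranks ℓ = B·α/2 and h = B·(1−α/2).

Percentile endpoints at ranks 3 and 22: θ*₍3₎ = 9.47, θ*₍22₎ = 11.51.
Basic interval reflects these around m̂:
  lower = 2 × 10.56 − 11.51 = 9.61
  upper = 2 × 10.56 − 9.47 = 11.65

(9.61, 11.65)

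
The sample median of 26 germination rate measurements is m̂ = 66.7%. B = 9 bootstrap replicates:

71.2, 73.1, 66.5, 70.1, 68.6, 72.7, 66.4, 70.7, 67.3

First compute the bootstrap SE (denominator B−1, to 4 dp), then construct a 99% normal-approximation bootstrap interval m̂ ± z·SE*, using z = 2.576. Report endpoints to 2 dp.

(60.13, 73.27)

Mean of replicates = 69.6222; sum of squared deviations = 52.0156; SE* = √(52.0156/8) = 2.5499
Margin = 2.576 × 2.5499 = 6.569
Interval: 66.7 ± 6.569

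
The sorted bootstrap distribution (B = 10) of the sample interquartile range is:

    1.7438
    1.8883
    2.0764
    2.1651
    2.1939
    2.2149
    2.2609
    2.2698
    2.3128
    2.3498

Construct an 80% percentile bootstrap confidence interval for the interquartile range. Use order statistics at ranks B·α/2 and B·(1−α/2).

(1.7438, 2.3128)

α = 0.20; lower rank = 10 × 0.100 = 1; upper rank = 10 × 0.900 = 9.
The 1st smallest replicate is 1.7438; the 9th is 2.3128.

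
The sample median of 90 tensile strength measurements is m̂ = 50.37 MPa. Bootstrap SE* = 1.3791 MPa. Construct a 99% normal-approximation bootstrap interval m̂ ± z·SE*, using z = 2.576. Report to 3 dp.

(46.817, 53.923)

Margin = 2.576 × 1.3791 = 3.5526
Interval: 50.37 ± 3.5526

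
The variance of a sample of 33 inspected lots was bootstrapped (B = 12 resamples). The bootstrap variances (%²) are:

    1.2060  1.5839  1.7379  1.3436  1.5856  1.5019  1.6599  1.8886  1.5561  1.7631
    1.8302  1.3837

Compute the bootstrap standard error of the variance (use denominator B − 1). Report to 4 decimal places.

SE* = 0.2052

Bootstrap SE is the standard deviation of the 12 replicate variances.
Mean of replicates: (1.2060 + 1.5839 + 1.7379 + 1.3436 + 1.5856 + 1.5019 + 1.6599 + 1.8886 + 1.5561 + 1.7631 + 1.8302 + 1.3837) / 12 = 19.04050 / 12 = 1.58671
Sum of squared deviations: (−0.38071)² + (−0.00281)² + (+0.15119)² + (−0.24311)² + (−0.00111)² + (−0.08481)² + (+0.07319)² + (+0.30189)² + (−0.03061)² + (+0.17639)² + (+0.24349)² + (−0.20301)² = 0.46315
Variance = 0.46315 / 11 = 0.04210
SE* = √0.04210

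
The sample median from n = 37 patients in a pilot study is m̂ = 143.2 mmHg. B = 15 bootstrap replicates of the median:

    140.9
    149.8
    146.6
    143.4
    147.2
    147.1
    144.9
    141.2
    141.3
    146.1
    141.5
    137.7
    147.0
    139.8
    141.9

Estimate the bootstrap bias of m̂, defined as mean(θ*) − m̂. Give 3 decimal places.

mean(θ*) = (140.9 + 149.8 + 146.6 + 143.4 + 147.2 + 147.1 + 144.9 + 141.2 + 141.3 + 146.1 + 141.5 + 137.7 + 147.0 + 139.8 + 141.9) / 15 = 143.7600
bias = 143.7600 − 143.2

bias = +0.560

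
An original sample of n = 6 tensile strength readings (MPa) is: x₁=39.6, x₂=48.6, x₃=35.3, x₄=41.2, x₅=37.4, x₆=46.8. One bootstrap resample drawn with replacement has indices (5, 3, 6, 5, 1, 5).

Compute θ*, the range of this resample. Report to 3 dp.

Resample values: 37.4, 35.3, 46.8, 37.4, 39.6, 37.4.
Range = 46.8 − 35.3 = 11.500

θ* = 11.500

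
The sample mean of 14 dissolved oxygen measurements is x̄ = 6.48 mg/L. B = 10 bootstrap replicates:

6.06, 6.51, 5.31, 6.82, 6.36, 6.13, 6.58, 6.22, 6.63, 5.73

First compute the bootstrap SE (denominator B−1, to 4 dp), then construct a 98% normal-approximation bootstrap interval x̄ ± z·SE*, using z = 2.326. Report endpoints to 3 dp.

(5.422, 7.538)

Mean of replicates = 6.2350; sum of squared deviations = 1.8611; SE* = √(1.8611/9) = 0.4547
Margin = 2.326 × 0.4547 = 1.0576
Interval: 6.48 ± 1.0576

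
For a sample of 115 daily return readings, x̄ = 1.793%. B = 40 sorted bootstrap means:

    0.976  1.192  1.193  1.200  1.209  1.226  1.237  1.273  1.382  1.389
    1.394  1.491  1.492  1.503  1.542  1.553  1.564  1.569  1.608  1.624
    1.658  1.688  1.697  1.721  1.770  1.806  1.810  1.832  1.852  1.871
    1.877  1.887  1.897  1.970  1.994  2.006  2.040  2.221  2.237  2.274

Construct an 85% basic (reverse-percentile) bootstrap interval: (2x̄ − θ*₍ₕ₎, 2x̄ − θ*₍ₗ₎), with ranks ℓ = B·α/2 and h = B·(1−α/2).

(1.546, 2.393)

Percentile endpoints at ranks 3 and 37: θ*₍3₎ = 1.193, θ*₍37₎ = 2.040.
Basic interval reflects these around x̄:
  lower = 2 × 1.793 − 2.040 = 1.546
  upper = 2 × 1.793 − 1.193 = 2.393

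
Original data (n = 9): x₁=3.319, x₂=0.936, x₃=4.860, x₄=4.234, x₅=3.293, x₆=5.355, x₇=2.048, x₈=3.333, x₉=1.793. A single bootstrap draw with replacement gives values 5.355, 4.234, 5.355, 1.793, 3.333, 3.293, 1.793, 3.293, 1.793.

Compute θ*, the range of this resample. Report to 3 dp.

θ* = 3.562

Range = 5.355 − 1.793 = 3.562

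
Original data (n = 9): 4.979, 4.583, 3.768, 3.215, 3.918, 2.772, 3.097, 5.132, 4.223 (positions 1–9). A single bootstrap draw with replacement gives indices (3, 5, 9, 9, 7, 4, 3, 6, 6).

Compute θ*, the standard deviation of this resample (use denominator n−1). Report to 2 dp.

θ* = 0.58

Resample values: 3.768, 3.918, 4.223, 4.223, 3.097, 3.215, 3.768, 2.772, 2.772.
Mean = 3.5284; sum of squared deviations = 2.6602
s² = 2.6602 / 8 = 0.3325
s = √0.3325 = 0.58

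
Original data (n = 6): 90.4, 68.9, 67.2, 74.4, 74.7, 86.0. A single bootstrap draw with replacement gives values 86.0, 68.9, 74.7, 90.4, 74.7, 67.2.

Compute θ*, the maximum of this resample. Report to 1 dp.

θ* = 90.4

Maximum = 90.4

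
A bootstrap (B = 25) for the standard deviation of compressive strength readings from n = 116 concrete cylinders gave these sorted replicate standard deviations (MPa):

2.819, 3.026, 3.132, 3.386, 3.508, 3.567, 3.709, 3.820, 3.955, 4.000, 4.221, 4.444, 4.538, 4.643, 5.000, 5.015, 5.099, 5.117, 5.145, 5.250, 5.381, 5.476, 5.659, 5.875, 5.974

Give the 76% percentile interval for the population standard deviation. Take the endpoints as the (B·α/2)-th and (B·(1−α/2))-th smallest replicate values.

(3.132, 5.476)

α = 0.24; lower rank = 25 × 0.120 = 3; upper rank = 25 × 0.880 = 22.
The 3rd smallest replicate is 3.132; the 22nd is 5.476.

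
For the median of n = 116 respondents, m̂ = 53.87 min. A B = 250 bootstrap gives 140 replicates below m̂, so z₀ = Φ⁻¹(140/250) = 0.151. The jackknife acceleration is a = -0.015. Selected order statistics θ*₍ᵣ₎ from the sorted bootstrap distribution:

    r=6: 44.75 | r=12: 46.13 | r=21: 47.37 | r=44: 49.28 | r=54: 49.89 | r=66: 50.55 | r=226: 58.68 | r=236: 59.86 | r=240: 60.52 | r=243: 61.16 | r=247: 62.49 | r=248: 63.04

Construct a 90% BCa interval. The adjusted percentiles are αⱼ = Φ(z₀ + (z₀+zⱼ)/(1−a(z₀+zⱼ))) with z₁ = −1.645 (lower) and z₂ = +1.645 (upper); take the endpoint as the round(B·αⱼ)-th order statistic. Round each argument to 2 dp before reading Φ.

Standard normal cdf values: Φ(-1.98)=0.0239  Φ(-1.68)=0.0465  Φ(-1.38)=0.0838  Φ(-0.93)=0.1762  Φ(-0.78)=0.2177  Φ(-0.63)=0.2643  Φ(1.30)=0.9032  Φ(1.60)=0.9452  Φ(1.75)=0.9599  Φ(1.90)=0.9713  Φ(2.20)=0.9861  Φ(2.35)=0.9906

Lower: z₀ + z₁ = 0.151 + (-1.645) = -1.494; 1 − a(z₀+z₁) = 1 − (-0.015)(-1.494) = 0.9776; argument = 0.151 + (-1.494)/0.9776 = -1.3772 → -1.38.
α₁ = Φ(-1.38) = 0.0838; rank = round(250 × 0.0838) = 21; θ*₍21₎ = 47.37.
Upper: z₀ + z₂ = 1.796; 1 − a(z₀+z₂) = 1.0269; argument = 1.8999 → 1.90; α₂ = 0.9713; rank = 243; θ*₍243₎ = 61.16.

(47.37, 61.16)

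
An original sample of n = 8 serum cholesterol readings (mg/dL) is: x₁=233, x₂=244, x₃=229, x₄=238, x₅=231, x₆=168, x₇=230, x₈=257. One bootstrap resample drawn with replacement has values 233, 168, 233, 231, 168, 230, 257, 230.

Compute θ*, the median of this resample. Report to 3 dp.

θ* = 230.500

Sorted: 168, 168, 230, 230, 231, 233, 233, 257
Median = average of the two middle values = 230.500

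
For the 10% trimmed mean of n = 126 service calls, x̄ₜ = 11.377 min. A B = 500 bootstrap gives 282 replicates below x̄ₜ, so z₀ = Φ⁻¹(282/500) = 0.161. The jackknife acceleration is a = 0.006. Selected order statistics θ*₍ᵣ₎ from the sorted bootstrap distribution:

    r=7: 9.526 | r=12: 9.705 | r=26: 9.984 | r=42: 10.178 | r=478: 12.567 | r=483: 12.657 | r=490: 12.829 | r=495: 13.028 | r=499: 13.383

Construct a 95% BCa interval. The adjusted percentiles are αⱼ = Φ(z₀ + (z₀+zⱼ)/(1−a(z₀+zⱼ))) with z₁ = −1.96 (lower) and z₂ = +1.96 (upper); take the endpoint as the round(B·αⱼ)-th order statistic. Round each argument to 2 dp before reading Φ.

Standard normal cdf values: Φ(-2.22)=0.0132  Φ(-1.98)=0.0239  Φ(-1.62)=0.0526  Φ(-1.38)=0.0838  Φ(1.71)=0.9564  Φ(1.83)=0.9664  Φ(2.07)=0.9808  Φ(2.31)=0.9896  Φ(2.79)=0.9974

Lower: z₀ + z₁ = 0.161 + (-1.960) = -1.799; 1 − a(z₀+z₁) = 1 − (0.006)(-1.799) = 1.0108; argument = 0.161 + (-1.799)/1.0108 = -1.6188 → -1.62.
α₁ = Φ(-1.62) = 0.0526; rank = round(500 × 0.0526) = 26; θ*₍26₎ = 9.984.
Upper: z₀ + z₂ = 2.121; 1 − a(z₀+z₂) = 0.9873; argument = 2.3093 → 2.31; α₂ = 0.9896; rank = 495; θ*₍495₎ = 13.028.

(9.984, 13.028)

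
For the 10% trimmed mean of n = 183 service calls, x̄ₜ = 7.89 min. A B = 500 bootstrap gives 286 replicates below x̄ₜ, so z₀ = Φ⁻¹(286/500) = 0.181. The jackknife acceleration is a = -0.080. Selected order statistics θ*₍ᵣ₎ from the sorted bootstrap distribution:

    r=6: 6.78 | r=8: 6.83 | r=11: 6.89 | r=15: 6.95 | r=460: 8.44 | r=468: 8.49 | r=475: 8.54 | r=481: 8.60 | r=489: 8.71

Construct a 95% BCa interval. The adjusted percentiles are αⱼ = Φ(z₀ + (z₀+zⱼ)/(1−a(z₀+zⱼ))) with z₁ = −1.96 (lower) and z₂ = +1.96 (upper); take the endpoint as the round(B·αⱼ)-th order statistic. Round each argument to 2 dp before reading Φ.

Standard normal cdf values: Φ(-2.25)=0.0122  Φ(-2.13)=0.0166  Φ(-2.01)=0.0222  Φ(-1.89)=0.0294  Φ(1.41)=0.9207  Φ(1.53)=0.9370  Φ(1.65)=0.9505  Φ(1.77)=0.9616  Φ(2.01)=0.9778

Lower: z₀ + z₁ = 0.181 + (-1.960) = -1.779; 1 − a(z₀+z₁) = 1 − (-0.080)(-1.779) = 0.8577; argument = 0.181 + (-1.779)/0.8577 = -1.8932 → -1.89.
α₁ = Φ(-1.89) = 0.0294; rank = round(500 × 0.0294) = 15; θ*₍15₎ = 6.95.
Upper: z₀ + z₂ = 2.141; 1 − a(z₀+z₂) = 1.1713; argument = 2.0089 → 2.01; α₂ = 0.9778; rank = 489; θ*₍489₎ = 8.71.

(6.95, 8.71)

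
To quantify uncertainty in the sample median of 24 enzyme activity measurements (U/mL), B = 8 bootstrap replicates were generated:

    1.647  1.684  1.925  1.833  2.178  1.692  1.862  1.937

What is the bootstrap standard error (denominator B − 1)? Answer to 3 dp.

Bootstrap SE is the standard deviation of the 8 replicate medians.
Mean of replicates: (1.647 + 1.684 + 1.925 + 1.833 + 2.178 + 1.692 + 1.862 + 1.937) / 8 = 14.7580 / 8 = 1.8447
Sum of squared deviations: (−0.1977)² + (−0.1607)² + (+0.0803)² + (−0.0117)² + (+0.3333)² + (−0.1527)² + (+0.0173)² + (+0.0923)² = 0.2147
Variance = 0.2147 / 7 = 0.0307
SE* = √0.0307

SE* = 0.175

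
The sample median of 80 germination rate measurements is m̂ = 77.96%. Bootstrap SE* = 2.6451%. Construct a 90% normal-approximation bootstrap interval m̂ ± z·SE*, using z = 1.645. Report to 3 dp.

(73.609, 82.311)

Margin = 1.645 × 2.6451 = 4.3512
Interval: 77.96 ± 4.3512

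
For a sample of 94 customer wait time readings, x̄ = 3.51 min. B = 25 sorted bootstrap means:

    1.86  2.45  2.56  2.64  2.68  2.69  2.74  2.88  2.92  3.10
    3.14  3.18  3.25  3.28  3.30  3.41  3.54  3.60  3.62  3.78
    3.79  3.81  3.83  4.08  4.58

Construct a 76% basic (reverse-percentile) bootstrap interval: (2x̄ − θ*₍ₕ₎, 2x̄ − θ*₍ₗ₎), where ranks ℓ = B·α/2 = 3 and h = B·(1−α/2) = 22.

(3.21, 4.46)

Percentile endpoints at ranks 3 and 22: θ*₍3₎ = 2.56, θ*₍22₎ = 3.81.
Basic interval reflects these around x̄:
  lower = 2 × 3.51 − 3.81 = 3.21
  upper = 2 × 3.51 − 2.56 = 4.46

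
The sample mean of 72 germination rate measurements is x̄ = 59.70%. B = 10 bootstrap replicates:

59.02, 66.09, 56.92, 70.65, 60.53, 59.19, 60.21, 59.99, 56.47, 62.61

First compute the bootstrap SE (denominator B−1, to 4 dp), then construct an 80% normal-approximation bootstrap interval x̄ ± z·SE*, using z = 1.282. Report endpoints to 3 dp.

(54.168, 65.232)

Mean of replicates = 61.1680; sum of squared deviations = 167.5694; SE* = √(167.5694/9) = 4.3150
Margin = 1.282 × 4.3150 = 5.5318
Interval: 59.70 ± 5.5318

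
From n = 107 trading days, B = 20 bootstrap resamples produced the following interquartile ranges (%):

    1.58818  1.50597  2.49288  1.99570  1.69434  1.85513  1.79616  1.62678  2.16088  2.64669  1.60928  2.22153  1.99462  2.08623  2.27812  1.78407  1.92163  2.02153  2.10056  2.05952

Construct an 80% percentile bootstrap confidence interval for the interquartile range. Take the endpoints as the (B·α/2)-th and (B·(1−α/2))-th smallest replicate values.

(1.58818, 2.27812)

Sorted replicates: 1.50597, 1.58818, 1.60928, 1.62678, 1.69434, 1.78407, 1.79616, 1.85513, 1.92163, 1.99462, 1.99570, 2.02153, 2.05952, 2.08623, 2.10056, 2.16088, 2.22153, 2.27812, 2.49288, 2.64669
α = 0.20; lower rank = 20 × 0.100 = 2; upper rank = 20 × 0.900 = 18.
The 2nd smallest replicate is 1.58818; the 18th is 2.27812.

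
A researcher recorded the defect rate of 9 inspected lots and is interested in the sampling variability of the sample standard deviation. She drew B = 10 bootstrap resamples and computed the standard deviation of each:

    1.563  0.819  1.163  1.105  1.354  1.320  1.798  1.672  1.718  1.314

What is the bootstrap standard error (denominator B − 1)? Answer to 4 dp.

SE* = 0.3080

Bootstrap SE is the standard deviation of the 10 replicate standard deviations.
Mean of replicates: (1.563 + 0.819 + 1.163 + 1.105 + 1.354 + 1.320 + 1.798 + 1.672 + 1.718 + 1.314) / 10 = 13.82600 / 10 = 1.38260
Sum of squared deviations: (+0.18040)² + (−0.56360)² + (−0.21960)² + (−0.27760)² + (−0.02860)² + (−0.06260)² + (+0.41540)² + (+0.28940)² + (+0.33540)² + (−0.06860)² = 0.85372
Variance = 0.85372 / 9 = 0.09486
SE* = √0.09486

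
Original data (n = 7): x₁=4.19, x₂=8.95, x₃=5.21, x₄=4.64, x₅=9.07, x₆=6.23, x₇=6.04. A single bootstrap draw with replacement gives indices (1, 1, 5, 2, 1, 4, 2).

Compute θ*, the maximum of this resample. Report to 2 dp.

θ* = 9.07

Resample values: 4.19, 4.19, 9.07, 8.95, 4.19, 4.64, 8.95.
Maximum = 9.07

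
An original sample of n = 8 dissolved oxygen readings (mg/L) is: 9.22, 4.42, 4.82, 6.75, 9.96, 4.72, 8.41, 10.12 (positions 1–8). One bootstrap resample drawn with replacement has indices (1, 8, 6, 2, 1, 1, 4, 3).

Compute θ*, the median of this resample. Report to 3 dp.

θ* = 7.985

Resample values: 9.22, 10.12, 4.72, 4.42, 9.22, 9.22, 6.75, 4.82.
Sorted: 4.42, 4.72, 4.82, 6.75, 9.22, 9.22, 9.22, 10.12
Median = average of the two middle values = 7.985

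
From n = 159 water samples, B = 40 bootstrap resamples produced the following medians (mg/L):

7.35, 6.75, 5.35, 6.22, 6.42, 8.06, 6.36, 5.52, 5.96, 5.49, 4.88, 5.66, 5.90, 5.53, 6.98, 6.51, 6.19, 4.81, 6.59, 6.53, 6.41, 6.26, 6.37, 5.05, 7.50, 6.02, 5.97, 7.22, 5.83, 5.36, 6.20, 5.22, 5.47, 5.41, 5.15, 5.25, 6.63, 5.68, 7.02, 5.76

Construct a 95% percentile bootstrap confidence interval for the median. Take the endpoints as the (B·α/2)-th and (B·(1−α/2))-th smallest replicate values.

(4.81, 7.50)

Sorted replicates: 4.81, 4.88, 5.05, 5.15, 5.22, 5.25, 5.35, 5.36, 5.41, 5.47, 5.49, 5.52, 5.53, 5.66, 5.68, 5.76, 5.83, 5.90, 5.96, 5.97, 6.02, 6.19, 6.20, 6.22, 6.26, 6.36, 6.37, 6.41, 6.42, 6.51, 6.53, 6.59, 6.63, 6.75, 6.98, 7.02, 7.22, 7.35, 7.50, 8.06
α = 0.05; lower rank = 40 × 0.025 = 1; upper rank = 40 × 0.975 = 39.
The 1st smallest replicate is 4.81; the 39th is 7.50.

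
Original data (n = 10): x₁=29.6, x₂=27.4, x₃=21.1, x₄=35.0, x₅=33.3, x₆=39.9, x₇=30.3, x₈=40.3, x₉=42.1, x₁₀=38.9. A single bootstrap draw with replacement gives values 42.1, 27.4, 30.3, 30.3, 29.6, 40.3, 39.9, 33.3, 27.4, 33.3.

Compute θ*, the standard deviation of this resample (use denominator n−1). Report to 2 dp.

θ* = 5.49

Mean = 33.3900; sum of squared deviations = 271.2290
s² = 271.2290 / 9 = 30.1366
s = √30.1366 = 5.49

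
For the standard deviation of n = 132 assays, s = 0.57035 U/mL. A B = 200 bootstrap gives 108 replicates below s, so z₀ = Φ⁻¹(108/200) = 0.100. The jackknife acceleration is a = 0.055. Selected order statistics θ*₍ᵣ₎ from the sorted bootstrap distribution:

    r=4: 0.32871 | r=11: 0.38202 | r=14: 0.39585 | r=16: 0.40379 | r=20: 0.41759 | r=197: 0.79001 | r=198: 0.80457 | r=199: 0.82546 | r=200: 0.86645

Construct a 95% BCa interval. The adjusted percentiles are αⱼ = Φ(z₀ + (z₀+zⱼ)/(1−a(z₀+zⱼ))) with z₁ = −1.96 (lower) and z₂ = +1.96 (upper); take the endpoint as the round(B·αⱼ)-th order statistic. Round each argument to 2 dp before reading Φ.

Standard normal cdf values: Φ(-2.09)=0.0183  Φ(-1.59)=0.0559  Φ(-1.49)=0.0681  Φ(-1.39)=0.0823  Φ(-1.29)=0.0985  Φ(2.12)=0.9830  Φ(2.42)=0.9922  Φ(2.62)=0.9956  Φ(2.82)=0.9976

(0.38202, 0.80457)

Lower: z₀ + z₁ = 0.100 + (-1.960) = -1.860; 1 − a(z₀+z₁) = 1 − (0.055)(-1.860) = 1.1023; argument = 0.100 + (-1.860)/1.1023 = -1.5874 → -1.59.
α₁ = Φ(-1.59) = 0.0559; rank = round(200 × 0.0559) = 11; θ*₍11₎ = 0.38202.
Upper: z₀ + z₂ = 2.060; 1 − a(z₀+z₂) = 0.8867; argument = 2.4232 → 2.42; α₂ = 0.9922; rank = 198; θ*₍198₎ = 0.80457.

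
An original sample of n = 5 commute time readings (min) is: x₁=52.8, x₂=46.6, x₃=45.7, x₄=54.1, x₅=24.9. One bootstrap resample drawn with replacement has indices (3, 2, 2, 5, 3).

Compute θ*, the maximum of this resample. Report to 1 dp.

θ* = 46.6

Resample values: 45.7, 46.6, 46.6, 24.9, 45.7.
Maximum = 46.6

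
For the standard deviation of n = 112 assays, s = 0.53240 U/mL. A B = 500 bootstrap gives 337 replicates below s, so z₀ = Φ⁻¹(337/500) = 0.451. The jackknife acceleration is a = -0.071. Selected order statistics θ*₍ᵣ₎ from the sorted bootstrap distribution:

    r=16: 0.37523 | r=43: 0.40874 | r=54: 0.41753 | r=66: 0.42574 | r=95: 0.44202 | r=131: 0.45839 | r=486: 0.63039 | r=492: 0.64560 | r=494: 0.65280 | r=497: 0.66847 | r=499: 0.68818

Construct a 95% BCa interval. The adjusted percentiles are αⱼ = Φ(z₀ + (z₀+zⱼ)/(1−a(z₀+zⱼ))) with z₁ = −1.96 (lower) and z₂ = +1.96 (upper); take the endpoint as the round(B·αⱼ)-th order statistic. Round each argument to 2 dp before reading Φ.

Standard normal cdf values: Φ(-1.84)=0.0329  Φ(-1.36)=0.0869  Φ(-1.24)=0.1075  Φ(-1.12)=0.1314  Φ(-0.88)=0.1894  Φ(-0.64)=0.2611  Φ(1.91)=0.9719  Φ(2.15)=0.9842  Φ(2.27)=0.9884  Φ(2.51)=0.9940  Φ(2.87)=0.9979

Lower: z₀ + z₁ = 0.451 + (-1.960) = -1.509; 1 − a(z₀+z₁) = 1 − (-0.071)(-1.509) = 0.8929; argument = 0.451 + (-1.509)/0.8929 = -1.2391 → -1.24.
α₁ = Φ(-1.24) = 0.1075; rank = round(500 × 0.1075) = 54; θ*₍54₎ = 0.41753.
Upper: z₀ + z₂ = 2.411; 1 − a(z₀+z₂) = 1.1712; argument = 2.5096 → 2.51; α₂ = 0.9940; rank = 497; θ*₍497₎ = 0.66847.

(0.41753, 0.66847)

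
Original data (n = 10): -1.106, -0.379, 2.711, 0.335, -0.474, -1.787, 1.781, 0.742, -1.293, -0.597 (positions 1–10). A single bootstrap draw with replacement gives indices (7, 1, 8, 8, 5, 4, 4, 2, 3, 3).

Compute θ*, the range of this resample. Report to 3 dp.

θ* = 3.817

Resample values: 1.781, -1.106, 0.742, 0.742, -0.474, 0.335, 0.335, -0.379, 2.711, 2.711.
Range = 2.711 − -1.106 = 3.817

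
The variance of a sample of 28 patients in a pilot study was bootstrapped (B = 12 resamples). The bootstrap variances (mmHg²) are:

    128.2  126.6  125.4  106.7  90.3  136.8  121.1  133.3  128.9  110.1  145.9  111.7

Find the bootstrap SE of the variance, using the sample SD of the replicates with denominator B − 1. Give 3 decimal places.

Bootstrap SE is the standard deviation of the 12 replicate variances.
Mean of replicates: (128.2 + 126.6 + 125.4 + 106.7 + 90.3 + 136.8 + 121.1 + 133.3 + 128.9 + 110.1 + 145.9 + 111.7) / 12 = 1465.0000 / 12 = 122.0833
Sum of squared deviations: (+6.1167)² + (+4.5167)² + (+3.3167)² + (−15.3833)² + (−31.7833)² + (+14.7167)² + (−0.9833)² + (+11.2167)² + (+6.8167)² + (−11.9833)² + (+23.8167)² + (−10.3833)² = 2524.1167
Variance = 2524.1167 / 11 = 229.4652
SE* = √229.4652

SE* = 15.148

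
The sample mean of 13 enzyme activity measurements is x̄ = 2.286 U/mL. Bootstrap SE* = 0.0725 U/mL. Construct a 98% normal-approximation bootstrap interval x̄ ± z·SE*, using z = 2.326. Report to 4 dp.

(2.1174, 2.4546)

Margin = 2.326 × 0.0725 = 0.16864
Interval: 2.286 ± 0.16864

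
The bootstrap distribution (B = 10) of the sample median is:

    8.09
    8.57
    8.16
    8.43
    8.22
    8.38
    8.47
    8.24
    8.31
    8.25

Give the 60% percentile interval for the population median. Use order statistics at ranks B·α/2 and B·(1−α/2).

Sorted replicates: 8.09, 8.16, 8.22, 8.24, 8.25, 8.31, 8.38, 8.43, 8.47, 8.57
α = 0.40; lower rank = 10 × 0.200 = 2; upper rank = 10 × 0.800 = 8.
The 2nd smallest replicate is 8.16; the 8th is 8.43.

(8.16, 8.43)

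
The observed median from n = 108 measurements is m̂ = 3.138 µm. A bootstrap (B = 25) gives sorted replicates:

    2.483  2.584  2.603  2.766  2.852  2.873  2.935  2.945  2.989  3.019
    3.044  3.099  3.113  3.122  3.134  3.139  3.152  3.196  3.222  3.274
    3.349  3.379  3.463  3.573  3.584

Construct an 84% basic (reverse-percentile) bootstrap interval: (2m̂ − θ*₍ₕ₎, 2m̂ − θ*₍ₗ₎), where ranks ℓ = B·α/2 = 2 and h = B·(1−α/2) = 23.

Percentile endpoints at ranks 2 and 23: θ*₍2₎ = 2.584, θ*₍23₎ = 3.463.
Basic interval reflects these around m̂:
  lower = 2 × 3.138 − 3.463 = 2.813
  upper = 2 × 3.138 − 2.584 = 3.692

(2.813, 3.692)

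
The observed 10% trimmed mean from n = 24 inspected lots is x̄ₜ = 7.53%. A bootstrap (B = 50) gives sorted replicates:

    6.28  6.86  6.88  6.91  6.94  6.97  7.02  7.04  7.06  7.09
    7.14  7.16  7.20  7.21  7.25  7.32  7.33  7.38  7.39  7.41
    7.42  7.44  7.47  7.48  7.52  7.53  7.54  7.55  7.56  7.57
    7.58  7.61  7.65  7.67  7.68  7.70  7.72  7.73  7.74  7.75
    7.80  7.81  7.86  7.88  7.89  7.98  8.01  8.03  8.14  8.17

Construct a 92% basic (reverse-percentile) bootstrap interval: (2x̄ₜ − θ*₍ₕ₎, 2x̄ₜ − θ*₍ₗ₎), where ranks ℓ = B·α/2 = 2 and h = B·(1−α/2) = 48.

Percentile endpoints at ranks 2 and 48: θ*₍2₎ = 6.86, θ*₍48₎ = 8.03.
Basic interval reflects these around x̄ₜ:
  lower = 2 × 7.53 − 8.03 = 7.03
  upper = 2 × 7.53 − 6.86 = 8.20

(7.03, 8.20)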